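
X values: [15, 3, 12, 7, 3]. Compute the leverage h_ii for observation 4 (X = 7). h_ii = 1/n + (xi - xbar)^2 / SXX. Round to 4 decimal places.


n = 5, xbar = 8.0000.
SXX = sum((xi - xbar)^2) = 116.0000.
h = 1/5 + (7 - 8.0000)^2 / 116.0000 = 0.2086.

0.2086


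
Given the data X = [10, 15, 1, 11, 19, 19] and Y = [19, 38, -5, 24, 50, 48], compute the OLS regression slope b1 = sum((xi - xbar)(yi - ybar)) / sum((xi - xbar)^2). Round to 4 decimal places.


The sample means are xbar = 12.5000 and ybar = 29.0000.
Compute S_xx = 231.5000 and S_xy = 706.0000.
Slope b1 = S_xy / S_xx = 706.0000 / 231.5000 = 3.0497.

3.0497


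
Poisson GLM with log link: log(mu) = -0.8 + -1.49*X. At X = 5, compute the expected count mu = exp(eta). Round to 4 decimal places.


Compute eta = -0.8 + -1.49 * 5 = -8.2500.
Apply inverse link: mu = e^-8.2500 = 0.0003.

0.0003


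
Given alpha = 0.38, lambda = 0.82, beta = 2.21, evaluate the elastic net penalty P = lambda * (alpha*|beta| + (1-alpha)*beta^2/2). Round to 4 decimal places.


Compute:
L1 = 0.38 * 2.21 = 0.8398.
L2 = 0.62 * 2.21^2 / 2 = 1.5141.
Penalty = 0.82 * (0.8398 + 1.5141) = 1.9302.

1.9302


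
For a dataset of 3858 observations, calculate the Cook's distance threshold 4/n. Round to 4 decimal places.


Using the rule of thumb:
Threshold = 4 / 3858 = 0.0010.

0.0010


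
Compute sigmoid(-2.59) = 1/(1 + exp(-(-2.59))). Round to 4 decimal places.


Compute exp(2.5900) = 13.3298.
Sigmoid = 1 / (1 + 13.3298) = 1 / 14.3298 = 0.0698.

0.0698


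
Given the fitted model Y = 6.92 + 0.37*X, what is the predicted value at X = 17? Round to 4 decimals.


Plug X = 17 into Y = 6.92 + 0.37*X:
Y = 6.92 + 6.2900 = 13.2100.

13.2100


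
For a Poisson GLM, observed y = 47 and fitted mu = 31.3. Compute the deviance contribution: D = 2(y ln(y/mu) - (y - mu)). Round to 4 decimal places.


Compute y*ln(y/mu) = 47*ln(47/31.3) = 47*0.406530 = 19.106910.
y - mu = 15.7.
D = 2*(19.106910 - (15.7)) = 6.813820, which rounds to 6.8138.

6.8138


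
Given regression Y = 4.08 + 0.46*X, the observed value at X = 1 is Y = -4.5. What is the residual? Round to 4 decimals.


Predicted = 4.08 + 0.46 * 1 = 4.5400.
Residual = -4.5 - 4.5400 = -9.0400.

-9.0400


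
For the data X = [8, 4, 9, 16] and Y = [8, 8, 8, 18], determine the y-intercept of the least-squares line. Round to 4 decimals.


Compute b1 = 0.9030 from the OLS formula.
With xbar = 9.2500 and ybar = 10.5000, the intercept is:
b0 = 10.5000 - 0.9030 * 9.2500 = 2.1472.

2.1472


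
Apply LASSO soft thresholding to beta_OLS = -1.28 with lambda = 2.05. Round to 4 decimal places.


|beta_OLS| = 1.28.
lambda = 2.05.
Since |beta| <= lambda, the coefficient is set to 0.
Result = 0.0000.

0.0000


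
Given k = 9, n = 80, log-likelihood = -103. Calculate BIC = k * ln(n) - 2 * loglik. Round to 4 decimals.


k * ln(n) = 9 * ln(80) = 9 * 4.382027 = 39.438243.
-2 * loglik = -2 * (-103) = 206.
BIC = 39.438243 + 206 = 245.438243, which rounds to 245.4382.

245.4382


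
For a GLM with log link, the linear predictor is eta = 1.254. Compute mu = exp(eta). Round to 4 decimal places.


The inverse log link gives:
mu = exp(1.254) = 3.5043.

3.5043


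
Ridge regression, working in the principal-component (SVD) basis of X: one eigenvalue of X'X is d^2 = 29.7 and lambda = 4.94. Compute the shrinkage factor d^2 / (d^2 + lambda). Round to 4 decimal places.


Denominator = d^2 + lambda = 29.7 + 4.94 = 34.6400.
Shrinkage = 29.7 / 34.6400 = 0.8574.

0.8574


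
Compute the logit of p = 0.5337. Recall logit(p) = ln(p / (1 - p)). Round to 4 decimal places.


Compute the odds: 0.5337/0.4663 = 1.1445.
Take the natural log: ln(1.1445) = 0.1350.

0.1350


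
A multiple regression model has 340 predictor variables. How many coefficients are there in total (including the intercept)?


Total coefficients = number of predictors + 1 (for the intercept).
= 340 + 1 = 341.

341


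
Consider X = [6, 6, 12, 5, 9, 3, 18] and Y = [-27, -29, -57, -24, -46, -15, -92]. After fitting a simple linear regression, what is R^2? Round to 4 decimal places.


The fitted line is Y = 1.8976 + -5.1404*X.
SSres = 18.3197, SStot = 4185.7143.
R^2 = 1 - SSres/SStot = 0.9956.

0.9956


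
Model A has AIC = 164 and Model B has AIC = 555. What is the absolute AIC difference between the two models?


Absolute difference = |164 - 555| = 391.
The model with lower AIC (A) is preferred.

391


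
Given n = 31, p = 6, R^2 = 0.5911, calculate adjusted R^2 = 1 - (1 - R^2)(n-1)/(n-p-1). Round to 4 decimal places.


Plug in: Adj R^2 = 1 - (1 - 0.5911) * 30/24.
= 1 - 0.4089 * 30/24
= 1 - 12.2670 / 24
= 1 - 0.5111 = 0.4889.

0.4889


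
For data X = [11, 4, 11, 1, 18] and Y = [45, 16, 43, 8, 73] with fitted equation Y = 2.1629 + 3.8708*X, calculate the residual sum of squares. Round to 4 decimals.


Predicted values from Y = 2.1629 + 3.8708*X.
Residuals: [0.2583, -1.6461, -1.7417, 1.9663, 1.1627].
SSres = 11.0281.

11.0281


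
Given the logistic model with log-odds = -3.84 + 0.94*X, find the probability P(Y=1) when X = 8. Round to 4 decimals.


z = -3.84 + 0.94 * 8 = 3.6800.
Sigmoid: P = 1 / (1 + exp(-3.6800)) = 0.9754.

0.9754


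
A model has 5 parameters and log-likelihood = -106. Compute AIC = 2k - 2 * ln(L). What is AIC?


AIC = 2*5 - 2*(-106).
= 10 + 212 = 222.

222


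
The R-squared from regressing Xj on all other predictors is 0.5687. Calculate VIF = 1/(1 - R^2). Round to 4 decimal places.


Denominator: 1 - 0.5687 = 0.4313.
VIF = 1 / 0.4313 = 2.3186.

2.3186


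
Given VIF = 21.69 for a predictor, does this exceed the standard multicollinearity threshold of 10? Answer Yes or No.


Check: VIF = 21.69 vs threshold = 10.
Since 21.69 >= 10, the answer is Yes.

Yes


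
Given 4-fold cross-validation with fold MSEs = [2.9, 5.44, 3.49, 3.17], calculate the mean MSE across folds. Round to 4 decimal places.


Sum of fold MSEs = 15.0000.
Average = 15.0000 / 4 = 3.7500.

3.7500


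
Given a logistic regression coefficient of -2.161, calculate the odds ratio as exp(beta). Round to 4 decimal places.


Odds ratio = exp(beta) = exp(-2.161).
= 0.1152.

0.1152


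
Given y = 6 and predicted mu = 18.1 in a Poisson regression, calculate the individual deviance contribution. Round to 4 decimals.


y/mu = 6/18.1 = 0.331492 (approx.), and ln(6/18.1) = -1.104152.
y * ln(y/mu) = 6 * -1.104152 = -6.624912.
y - mu = -12.1.
D = 2 * (-6.624912 - -12.1) = 10.950176, which rounds to 10.9502.

10.9502


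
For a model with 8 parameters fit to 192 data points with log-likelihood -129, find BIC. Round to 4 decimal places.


ln(192) = 5.257495.
k * ln(n) = 8 * 5.257495 = 42.059960.
-2L = 258.
BIC = 42.059960 + 258 = 300.059960, which rounds to 300.0600.

300.0600


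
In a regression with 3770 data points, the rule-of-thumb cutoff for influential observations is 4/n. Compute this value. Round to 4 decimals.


The threshold is 4/n.
4/3770 = 0.0011.

0.0011


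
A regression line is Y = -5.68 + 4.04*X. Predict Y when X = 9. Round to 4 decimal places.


Plug X = 9 into Y = -5.68 + 4.04*X:
Y = -5.68 + 36.3600 = 30.6800.

30.6800


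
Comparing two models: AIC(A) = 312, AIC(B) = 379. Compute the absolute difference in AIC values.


|AIC_A - AIC_B| = |312 - 379| = 67.
Model A is preferred (lower AIC).

67


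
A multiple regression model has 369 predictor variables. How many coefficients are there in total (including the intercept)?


Total coefficients = number of predictors + 1 (for the intercept).
= 369 + 1 = 370.

370


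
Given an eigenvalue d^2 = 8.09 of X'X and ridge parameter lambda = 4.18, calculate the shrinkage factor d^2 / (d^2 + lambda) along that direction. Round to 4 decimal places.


d^2 + lambda = 8.09 + 4.18 = 12.2700.
Shrinkage factor = 8.09/12.2700 = 0.6593.

0.6593


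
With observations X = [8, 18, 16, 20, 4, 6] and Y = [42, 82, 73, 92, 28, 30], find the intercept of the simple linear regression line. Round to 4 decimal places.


The slope is b1 = 4.0862.
Sample means are xbar = 12.0000 and ybar = 57.8333.
Intercept: b0 = 57.8333 - (4.0862)(12.0000) = 8.7989.

8.7989


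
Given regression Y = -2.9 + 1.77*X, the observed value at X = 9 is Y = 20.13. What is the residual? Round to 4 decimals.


Compute yhat = -2.9 + (1.77)(9) = 13.0300.
Residual = actual - predicted = 20.13 - 13.0300 = 7.1000.

7.1000


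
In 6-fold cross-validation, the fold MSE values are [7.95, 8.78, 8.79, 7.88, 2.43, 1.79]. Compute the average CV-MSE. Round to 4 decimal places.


Sum of fold MSEs = 37.6200.
Average = 37.6200 / 6 = 6.2700.

6.2700


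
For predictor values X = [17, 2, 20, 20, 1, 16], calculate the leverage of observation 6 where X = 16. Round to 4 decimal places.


Compute xbar = 12.6667 with n = 6 observations.
SXX = 387.3333.
Leverage = 1/6 + (16 - 12.6667)^2/387.3333 = 0.1954.

0.1954


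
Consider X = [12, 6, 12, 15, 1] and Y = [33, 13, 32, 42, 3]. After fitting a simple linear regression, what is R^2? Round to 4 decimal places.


Fit the OLS line: b0 = -1.4763, b1 = 2.8344.
SSres = 10.5221.
SStot = 1029.2000.
R^2 = 1 - 10.5221/1029.2000 = 0.9898.

0.9898


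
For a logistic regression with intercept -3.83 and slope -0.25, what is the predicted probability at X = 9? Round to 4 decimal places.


Compute z = -3.83 + (-0.25)(9) = -6.0800.
exp(-z) = 437.0292.
P = 1/(1 + 437.0292) = 0.0023.

0.0023


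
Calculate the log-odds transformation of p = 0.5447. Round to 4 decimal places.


1 - p = 0.4553.
p/(1-p) = 1.1964.
logit = ln(1.1964) = 0.1793.

0.1793


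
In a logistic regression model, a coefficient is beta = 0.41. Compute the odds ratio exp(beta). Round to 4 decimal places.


The odds ratio is computed as:
OR = e^(0.41) = 1.5068.

1.5068


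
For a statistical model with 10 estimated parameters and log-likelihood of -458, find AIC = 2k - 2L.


AIC = 2*10 - 2*(-458).
= 20 + 916 = 936.

936


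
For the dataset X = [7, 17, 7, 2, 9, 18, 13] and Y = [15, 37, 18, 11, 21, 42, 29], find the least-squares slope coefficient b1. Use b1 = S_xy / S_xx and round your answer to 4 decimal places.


First compute the means: xbar = 10.4286, ybar = 24.7143.
Then S_xx = sum((xi - xbar)^2) = 203.7143.
S_xy = sum((xi - xbar)(yi - ybar)) = 399.8571.
b1 = S_xy / S_xx = 399.8571 / 203.7143 = 1.9628.

1.9628


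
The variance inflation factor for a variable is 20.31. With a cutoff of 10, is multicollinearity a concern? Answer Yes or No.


The threshold is 10.
VIF = 20.31 is >= 10.
Multicollinearity indication: Yes.

Yes


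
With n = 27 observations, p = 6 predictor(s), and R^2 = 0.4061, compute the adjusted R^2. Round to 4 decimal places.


Plug in: Adj R^2 = 1 - (1 - 0.4061) * 26/20.
= 1 - 0.5939 * 26/20
= 1 - 15.4414 / 20
= 1 - 0.7721 = 0.2279.

0.2279


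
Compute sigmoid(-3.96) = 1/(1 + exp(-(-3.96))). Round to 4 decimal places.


exp(3.9600) = 52.4573.
1 + exp(-z) = 53.4573.
sigmoid = 1/53.4573 = 0.0187.

0.0187


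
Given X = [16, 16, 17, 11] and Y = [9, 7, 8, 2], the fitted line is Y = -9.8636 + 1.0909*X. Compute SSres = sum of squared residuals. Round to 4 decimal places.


Compute predicted values, then residuals = yi - yhat_i.
Residuals: [1.4092, -0.5908, -0.6817, -0.1363].
SSres = sum(residual^2) = 2.8182.

2.8182


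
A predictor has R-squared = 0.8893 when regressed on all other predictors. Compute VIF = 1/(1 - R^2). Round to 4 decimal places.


VIF = 1 / (1 - 0.8893).
= 1 / 0.1107 = 9.0334.

9.0334


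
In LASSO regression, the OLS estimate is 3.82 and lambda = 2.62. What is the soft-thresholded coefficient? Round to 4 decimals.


Check: |3.82| = 3.82 vs lambda = 2.62.
Since |beta| > lambda, coefficient = sign(beta)*(|beta| - lambda) = 1.2000.
Soft-thresholded coefficient = 1.2000.

1.2000


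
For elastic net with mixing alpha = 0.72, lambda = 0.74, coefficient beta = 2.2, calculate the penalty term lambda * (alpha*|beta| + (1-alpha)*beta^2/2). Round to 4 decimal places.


alpha * |beta| = 0.72 * 2.2 = 1.5840.
(1-alpha) * beta^2/2 = 0.28 * 4.8400/2 = 0.6776.
Total = 0.74 * (1.5840 + 0.6776) = 1.6736.

1.6736


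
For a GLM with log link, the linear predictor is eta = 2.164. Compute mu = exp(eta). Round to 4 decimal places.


mu = exp(eta) = exp(2.164).
= 8.7059.

8.7059


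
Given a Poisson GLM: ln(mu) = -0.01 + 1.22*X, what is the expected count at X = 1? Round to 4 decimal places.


Compute eta = -0.01 + 1.22 * 1 = 1.2100.
Apply inverse link: mu = e^1.2100 = 3.3535.

3.3535


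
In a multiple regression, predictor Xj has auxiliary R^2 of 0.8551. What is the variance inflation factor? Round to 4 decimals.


Denominator: 1 - 0.8551 = 0.1449.
VIF = 1 / 0.1449 = 6.9013.

6.9013


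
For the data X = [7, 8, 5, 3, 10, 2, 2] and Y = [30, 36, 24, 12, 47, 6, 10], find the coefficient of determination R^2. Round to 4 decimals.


After computing the OLS fit (b0=-1.6755, b1=4.7764):
SSres = 15.8870, SStot = 1371.7143.
R^2 = 1 - 15.8870/1371.7143 = 0.9884.

0.9884


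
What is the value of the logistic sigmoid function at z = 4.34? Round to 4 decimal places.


exp(-4.3400) = 0.0130.
1 + exp(-z) = 1.0130.
sigmoid = 1/1.0130 = 0.9871.

0.9871


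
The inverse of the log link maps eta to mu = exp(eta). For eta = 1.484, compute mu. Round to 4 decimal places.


mu = exp(eta) = exp(1.484).
= 4.4106.

4.4106


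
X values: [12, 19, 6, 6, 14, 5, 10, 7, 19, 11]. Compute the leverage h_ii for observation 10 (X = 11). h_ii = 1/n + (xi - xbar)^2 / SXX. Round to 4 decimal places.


n = 10, xbar = 10.9000.
SXX = sum((xi - xbar)^2) = 240.9000.
h = 1/10 + (11 - 10.9000)^2 / 240.9000 = 0.1000.

0.1000


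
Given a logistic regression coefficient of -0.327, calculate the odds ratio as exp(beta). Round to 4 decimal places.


exp(-0.327) = 0.7211.
So the odds ratio is 0.7211.

0.7211


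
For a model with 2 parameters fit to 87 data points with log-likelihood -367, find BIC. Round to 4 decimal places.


ln(87) = 4.465908.
k * ln(n) = 2 * 4.465908 = 8.931816.
-2L = 734.
BIC = 8.931816 + 734 = 742.931816, which rounds to 742.9318.

742.9318


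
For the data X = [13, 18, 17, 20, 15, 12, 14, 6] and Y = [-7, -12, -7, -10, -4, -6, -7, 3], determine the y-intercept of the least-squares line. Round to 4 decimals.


First find the slope: b1 = -0.9182.
Means: xbar = 14.3750, ybar = -6.2500.
b0 = ybar - b1 * xbar = -6.2500 - -0.9182 * 14.3750 = 6.9490.

6.9490


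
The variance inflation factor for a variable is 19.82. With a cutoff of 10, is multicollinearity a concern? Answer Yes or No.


Check: VIF = 19.82 vs threshold = 10.
Since 19.82 >= 10, the answer is Yes.

Yes


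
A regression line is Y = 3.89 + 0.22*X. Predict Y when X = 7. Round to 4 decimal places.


Predicted value:
Y = 3.89 + (0.22)(7) = 3.89 + 1.5400 = 5.4300.

5.4300


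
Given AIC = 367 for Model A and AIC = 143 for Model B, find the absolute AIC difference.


|AIC_A - AIC_B| = |367 - 143| = 224.
Model B is preferred (lower AIC).

224


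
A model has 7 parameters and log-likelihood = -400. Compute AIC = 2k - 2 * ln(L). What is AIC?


AIC = 2*7 - 2*(-400).
= 14 + 800 = 814.

814


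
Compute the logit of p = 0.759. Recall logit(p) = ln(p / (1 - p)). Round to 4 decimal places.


The odds are p/(1-p) = 0.759 / 0.241 = 3.1494.
logit(p) = ln(3.1494) = 1.1472.

1.1472


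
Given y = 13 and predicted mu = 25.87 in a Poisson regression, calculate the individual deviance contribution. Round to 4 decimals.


y/mu = 13/25.87 = 0.502513 (approx.), and ln(13/25.87) = -0.688135.
y * ln(y/mu) = 13 * -0.688135 = -8.945755.
y - mu = -12.87.
D = 2 * (-8.945755 - -12.87) = 7.848490, which rounds to 7.8485.

7.8485


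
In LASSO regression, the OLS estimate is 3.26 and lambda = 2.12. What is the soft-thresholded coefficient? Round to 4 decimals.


|beta_OLS| = 3.26.
lambda = 2.12.
Since |beta| > lambda, coefficient = sign(beta)*(|beta| - lambda) = 1.1400.
Result = 1.1400.

1.1400


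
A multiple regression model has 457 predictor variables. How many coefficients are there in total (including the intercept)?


Total coefficients = number of predictors + 1 (for the intercept).
= 457 + 1 = 458.

458


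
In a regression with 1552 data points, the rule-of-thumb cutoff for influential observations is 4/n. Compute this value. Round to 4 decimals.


Cook's distance cutoff = 4/n = 4/1552.
= 0.0026.

0.0026


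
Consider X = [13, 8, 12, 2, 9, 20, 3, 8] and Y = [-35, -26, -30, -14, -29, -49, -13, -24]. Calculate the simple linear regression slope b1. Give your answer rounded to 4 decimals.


Calculate xbar = 9.3750, ybar = -27.5000.
S_xx = 231.8750, S_xy = -460.5000.
Using b1 = S_xy / S_xx = -460.5000 / 231.8750, we get b1 = -1.9860.

-1.9860


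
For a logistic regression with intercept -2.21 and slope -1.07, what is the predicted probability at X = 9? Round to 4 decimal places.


Linear predictor: z = -2.21 + -1.07 * 9 = -11.8400.
P = 1/(1 + exp(11.8400)) = 1/(1 + 138690.4846) = 0.0000.

0.0000


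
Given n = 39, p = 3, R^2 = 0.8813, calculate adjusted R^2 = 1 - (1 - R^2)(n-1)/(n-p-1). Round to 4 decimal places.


Plug in: Adj R^2 = 1 - (1 - 0.8813) * 38/35.
= 1 - 0.1187 * 38/35
= 1 - 4.5106 / 35
= 1 - 0.1289 = 0.8711.

0.8711


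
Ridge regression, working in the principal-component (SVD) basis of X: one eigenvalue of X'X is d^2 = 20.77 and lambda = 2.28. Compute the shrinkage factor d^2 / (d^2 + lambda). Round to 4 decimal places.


Compute the denominator: 20.77 + 2.28 = 23.0500.
Shrinkage factor = 20.77 / 23.0500 = 0.9011.

0.9011


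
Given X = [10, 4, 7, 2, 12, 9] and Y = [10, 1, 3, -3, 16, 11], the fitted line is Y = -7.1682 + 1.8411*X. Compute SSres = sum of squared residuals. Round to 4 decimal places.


For each point, residual = actual - predicted.
Residuals: [-1.2428, 0.8038, -2.7195, 0.4860, 1.0750, 1.5983].
Sum of squared residuals = 13.5327.

13.5327


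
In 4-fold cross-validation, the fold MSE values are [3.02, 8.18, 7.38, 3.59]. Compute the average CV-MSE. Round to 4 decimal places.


Add all fold MSEs: 22.1700.
Divide by k = 4: 22.1700/4 = 5.5425.

5.5425


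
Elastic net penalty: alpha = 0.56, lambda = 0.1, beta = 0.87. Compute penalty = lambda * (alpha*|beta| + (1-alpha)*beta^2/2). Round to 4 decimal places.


alpha * |beta| = 0.56 * 0.87 = 0.4872.
(1-alpha) * beta^2/2 = 0.44 * 0.7569/2 = 0.1665.
Total = 0.1 * (0.4872 + 0.1665) = 0.0654.

0.0654


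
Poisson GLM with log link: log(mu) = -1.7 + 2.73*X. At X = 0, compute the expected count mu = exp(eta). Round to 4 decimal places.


Compute eta = -1.7 + 2.73 * 0 = -1.7000.
Apply inverse link: mu = e^-1.7000 = 0.1827.

0.1827


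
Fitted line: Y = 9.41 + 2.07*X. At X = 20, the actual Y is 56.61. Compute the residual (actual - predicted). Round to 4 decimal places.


Fitted value at X = 20 is yhat = 9.41 + 2.07*20 = 50.8100.
Residual = 56.61 - 50.8100 = 5.8000.

5.8000


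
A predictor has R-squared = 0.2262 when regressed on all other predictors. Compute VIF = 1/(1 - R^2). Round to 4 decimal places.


VIF = 1 / (1 - 0.2262).
= 1 / 0.7738 = 1.2923.

1.2923


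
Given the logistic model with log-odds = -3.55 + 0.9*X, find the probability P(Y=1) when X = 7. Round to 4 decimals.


z = -3.55 + 0.9 * 7 = 2.7500.
Sigmoid: P = 1 / (1 + exp(-2.7500)) = 0.9399.

0.9399


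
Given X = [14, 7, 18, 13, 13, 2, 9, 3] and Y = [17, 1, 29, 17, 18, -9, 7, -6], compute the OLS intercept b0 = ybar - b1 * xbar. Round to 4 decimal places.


First find the slope: b1 = 2.3463.
Means: xbar = 9.8750, ybar = 9.2500.
b0 = ybar - b1 * xbar = 9.2500 - 2.3463 * 9.8750 = -13.9202.

-13.9202


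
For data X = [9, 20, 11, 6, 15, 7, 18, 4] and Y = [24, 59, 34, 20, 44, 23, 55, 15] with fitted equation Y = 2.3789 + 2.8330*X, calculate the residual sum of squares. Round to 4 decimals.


Compute predicted values, then residuals = yi - yhat_i.
Residuals: [-3.8759, -0.0389, 0.4581, 0.6231, -0.8739, 0.7901, 1.6271, 1.2891].
SSres = sum(residual^2) = 21.3194.

21.3194


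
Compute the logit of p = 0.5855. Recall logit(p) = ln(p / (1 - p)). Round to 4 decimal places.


Compute the odds: 0.5855/0.4145 = 1.4125.
Take the natural log: ln(1.4125) = 0.3454.

0.3454


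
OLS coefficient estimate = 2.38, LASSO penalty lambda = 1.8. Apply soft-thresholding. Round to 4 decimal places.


Absolute value: |2.38| = 2.38.
Compare to lambda = 1.8.
Since |beta| > lambda, coefficient = sign(beta)*(|beta| - lambda) = 0.5800.

0.5800


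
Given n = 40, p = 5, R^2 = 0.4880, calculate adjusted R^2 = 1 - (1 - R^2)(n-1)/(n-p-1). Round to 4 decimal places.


Using the formula:
(1 - 0.4880) = 0.5120.
Multiply by 39/34: 0.5120 * 39 = 19.9680, then 19.9680 / 34 = 0.5873.
Adj R^2 = 1 - 0.5873 = 0.4127.

0.4127


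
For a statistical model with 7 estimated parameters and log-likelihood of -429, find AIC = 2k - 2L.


AIC = 2*7 - 2*(-429).
= 14 + 858 = 872.

872


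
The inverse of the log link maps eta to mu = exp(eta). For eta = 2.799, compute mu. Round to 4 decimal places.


Apply the inverse link:
mu = e^2.799 = 16.4282.

16.4282


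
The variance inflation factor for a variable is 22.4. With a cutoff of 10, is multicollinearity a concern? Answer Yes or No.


Compare VIF = 22.4 to the threshold of 10.
22.4 >= 10, so the answer is Yes.

Yes


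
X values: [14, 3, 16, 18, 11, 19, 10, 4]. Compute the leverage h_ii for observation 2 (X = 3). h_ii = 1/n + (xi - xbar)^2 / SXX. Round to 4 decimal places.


n = 8, xbar = 11.8750.
SXX = sum((xi - xbar)^2) = 254.8750.
h = 1/8 + (3 - 11.8750)^2 / 254.8750 = 0.4340.

0.4340


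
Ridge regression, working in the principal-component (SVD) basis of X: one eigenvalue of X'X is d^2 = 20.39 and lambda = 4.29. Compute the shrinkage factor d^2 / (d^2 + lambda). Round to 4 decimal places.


Compute the denominator: 20.39 + 4.29 = 24.6800.
Shrinkage factor = 20.39 / 24.6800 = 0.8262.

0.8262


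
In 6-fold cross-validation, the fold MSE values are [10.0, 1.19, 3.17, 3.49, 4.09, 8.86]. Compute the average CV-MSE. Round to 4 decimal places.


Total MSE across folds = 30.8000.
CV-MSE = 30.8000/6 = 5.1333.

5.1333


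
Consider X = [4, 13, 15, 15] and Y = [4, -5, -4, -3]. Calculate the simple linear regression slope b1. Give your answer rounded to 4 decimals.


Calculate xbar = 11.7500, ybar = -2.0000.
S_xx = 82.7500, S_xy = -60.0000.
Using b1 = S_xy / S_xx = -60.0000 / 82.7500, we get b1 = -0.7251.

-0.7251


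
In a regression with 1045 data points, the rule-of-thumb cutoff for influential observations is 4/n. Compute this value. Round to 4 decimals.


Cook's distance cutoff = 4/n = 4/1045.
= 0.0038.

0.0038


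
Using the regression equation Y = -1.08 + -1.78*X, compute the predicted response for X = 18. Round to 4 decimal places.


Substitute X = 18 into the equation:
Y = -1.08 + -1.78 * 18 = -1.08 + -32.0400 = -33.1200.

-33.1200


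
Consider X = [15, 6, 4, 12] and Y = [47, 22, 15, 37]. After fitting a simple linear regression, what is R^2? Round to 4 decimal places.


After computing the OLS fit (b0=4.2032, b1=2.8159):
SSres = 2.3302, SStot = 626.7500.
R^2 = 1 - 2.3302/626.7500 = 0.9963.

0.9963


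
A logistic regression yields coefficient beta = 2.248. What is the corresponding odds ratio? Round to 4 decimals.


Odds ratio = exp(beta) = exp(2.248).
= 9.4688.

9.4688


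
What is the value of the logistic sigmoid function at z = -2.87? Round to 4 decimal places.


Compute exp(2.8700) = 17.6370.
Sigmoid = 1 / (1 + 17.6370) = 1 / 18.6370 = 0.0537.

0.0537


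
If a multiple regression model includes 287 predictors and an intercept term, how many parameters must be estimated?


Total coefficients = number of predictors + 1 (for the intercept).
= 287 + 1 = 288.

288


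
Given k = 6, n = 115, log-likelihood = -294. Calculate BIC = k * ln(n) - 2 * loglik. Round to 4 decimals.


ln(115) = 4.744932.
k * ln(n) = 6 * 4.744932 = 28.469592.
-2L = 588.
BIC = 28.469592 + 588 = 616.469592, which rounds to 616.4696.

616.4696


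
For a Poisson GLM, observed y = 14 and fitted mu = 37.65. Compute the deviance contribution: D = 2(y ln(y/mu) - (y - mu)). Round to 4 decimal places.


Compute y*ln(y/mu) = 14*ln(14/37.65) = 14*-0.989276 = -13.849864.
y - mu = -23.65.
D = 2*(-13.849864 - (-23.65)) = 19.600272, which rounds to 19.6003.

19.6003


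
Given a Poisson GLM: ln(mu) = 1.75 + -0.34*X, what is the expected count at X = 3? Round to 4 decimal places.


eta = 1.75 + -0.34 * 3 = 0.7300.
mu = exp(0.7300) = 2.0751.

2.0751


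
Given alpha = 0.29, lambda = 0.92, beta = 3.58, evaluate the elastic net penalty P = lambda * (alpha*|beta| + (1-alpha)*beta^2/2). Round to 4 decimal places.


Compute:
L1 = 0.29 * 3.58 = 1.0382.
L2 = 0.71 * 3.58^2 / 2 = 4.5498.
Penalty = 0.92 * (1.0382 + 4.5498) = 5.1410.

5.1410


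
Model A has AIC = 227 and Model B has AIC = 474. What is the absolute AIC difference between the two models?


Absolute difference = |227 - 474| = 247.
The model with lower AIC (A) is preferred.

247


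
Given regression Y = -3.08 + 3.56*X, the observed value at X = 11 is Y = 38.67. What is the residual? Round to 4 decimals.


Compute yhat = -3.08 + (3.56)(11) = 36.0800.
Residual = actual - predicted = 38.67 - 36.0800 = 2.5900.

2.5900


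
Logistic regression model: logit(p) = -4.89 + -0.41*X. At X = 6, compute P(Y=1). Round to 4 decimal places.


Compute z = -4.89 + (-0.41)(6) = -7.3500.
exp(-z) = 1556.1965.
P = 1/(1 + 1556.1965) = 0.0006.

0.0006


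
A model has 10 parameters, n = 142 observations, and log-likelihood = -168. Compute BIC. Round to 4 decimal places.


k * ln(n) = 10 * ln(142) = 10 * 4.955827 = 49.558270.
-2 * loglik = -2 * (-168) = 336.
BIC = 49.558270 + 336 = 385.558270, which rounds to 385.5583.

385.5583


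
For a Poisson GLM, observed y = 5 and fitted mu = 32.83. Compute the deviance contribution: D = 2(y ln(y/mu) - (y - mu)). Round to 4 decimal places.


Compute y*ln(y/mu) = 5*ln(5/32.83) = 5*-1.881905 = -9.409525.
y - mu = -27.83.
D = 2*(-9.409525 - (-27.83)) = 36.840950, which rounds to 36.8410.

36.8410


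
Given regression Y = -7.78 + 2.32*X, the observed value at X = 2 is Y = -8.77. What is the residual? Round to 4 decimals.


Fitted value at X = 2 is yhat = -7.78 + 2.32*2 = -3.1400.
Residual = -8.77 - -3.1400 = -5.6300.

-5.6300


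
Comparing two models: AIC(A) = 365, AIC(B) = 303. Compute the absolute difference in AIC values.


|AIC_A - AIC_B| = |365 - 303| = 62.
Model B is preferred (lower AIC).

62


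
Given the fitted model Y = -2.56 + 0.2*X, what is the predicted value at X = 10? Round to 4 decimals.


Plug X = 10 into Y = -2.56 + 0.2*X:
Y = -2.56 + 2.0000 = -0.5600.

-0.5600


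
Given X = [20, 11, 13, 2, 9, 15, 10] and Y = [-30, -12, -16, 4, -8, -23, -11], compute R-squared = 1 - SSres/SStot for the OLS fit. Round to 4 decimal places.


The fitted line is Y = 8.5538 + -1.9485*X.
SSres = 8.3638, SStot = 713.4286.
R^2 = 1 - SSres/SStot = 0.9883.

0.9883


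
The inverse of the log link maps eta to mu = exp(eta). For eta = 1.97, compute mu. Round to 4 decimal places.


mu = exp(eta) = exp(1.97).
= 7.1707.

7.1707


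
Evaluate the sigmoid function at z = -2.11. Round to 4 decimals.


exp(2.1100) = 8.2482.
1 + exp(-z) = 9.2482.
sigmoid = 1/9.2482 = 0.1081.

0.1081


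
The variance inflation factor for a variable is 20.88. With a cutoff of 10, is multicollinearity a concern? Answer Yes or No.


The threshold is 10.
VIF = 20.88 is >= 10.
Multicollinearity indication: Yes.

Yes


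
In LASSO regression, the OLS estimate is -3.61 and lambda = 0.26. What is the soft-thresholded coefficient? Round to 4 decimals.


|beta_OLS| = 3.61.
lambda = 0.26.
Since |beta| > lambda, coefficient = sign(beta)*(|beta| - lambda) = -3.3500.
Result = -3.3500.

-3.3500


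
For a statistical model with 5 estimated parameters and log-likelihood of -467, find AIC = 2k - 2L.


AIC = 2*5 - 2*(-467).
= 10 + 934 = 944.

944


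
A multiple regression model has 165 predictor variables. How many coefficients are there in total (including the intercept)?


Each predictor gets one coefficient, plus one intercept.
Total parameters = 165 + 1 = 166.

166


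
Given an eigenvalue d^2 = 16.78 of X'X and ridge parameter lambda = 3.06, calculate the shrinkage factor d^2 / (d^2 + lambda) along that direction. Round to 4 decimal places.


Compute the denominator: 16.78 + 3.06 = 19.8400.
Shrinkage factor = 16.78 / 19.8400 = 0.8458.

0.8458


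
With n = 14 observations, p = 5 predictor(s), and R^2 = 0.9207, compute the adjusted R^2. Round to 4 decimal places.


Using the formula:
(1 - 0.9207) = 0.0793.
Multiply by 13/8: 0.0793 * 13 = 1.0309, then 1.0309 / 8 = 0.1289.
Adj R^2 = 1 - 0.1289 = 0.8711.

0.8711


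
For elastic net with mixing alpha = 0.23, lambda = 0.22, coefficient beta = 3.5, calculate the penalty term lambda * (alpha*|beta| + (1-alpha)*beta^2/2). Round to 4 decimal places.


L1 component = 0.23 * |3.5| = 0.8050.
L2 component = 0.77 * 3.5^2 / 2 = 4.7163.
Penalty = 0.22 * (0.8050 + 4.7163) = 0.22 * 5.5213 = 1.2147.

1.2147


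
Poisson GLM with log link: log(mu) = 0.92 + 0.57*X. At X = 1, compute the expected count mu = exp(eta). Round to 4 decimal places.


eta = 0.92 + 0.57 * 1 = 1.4900.
mu = exp(1.4900) = 4.4371.

4.4371


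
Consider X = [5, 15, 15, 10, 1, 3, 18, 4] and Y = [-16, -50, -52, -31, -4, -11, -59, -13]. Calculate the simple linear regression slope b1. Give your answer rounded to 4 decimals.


The sample means are xbar = 8.8750 and ybar = -29.5000.
Compute S_xx = 294.8750 and S_xy = -976.5000.
Slope b1 = S_xy / S_xx = -976.5000 / 294.8750 = -3.3116.

-3.3116


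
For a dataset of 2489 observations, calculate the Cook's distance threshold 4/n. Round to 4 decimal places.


Cook's distance cutoff = 4/n = 4/2489.
= 0.0016.

0.0016


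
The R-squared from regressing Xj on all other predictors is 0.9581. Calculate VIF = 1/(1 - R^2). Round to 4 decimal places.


Using VIF = 1/(1 - R^2_j):
1 - 0.9581 = 0.0419.
VIF = 23.8663.

23.8663


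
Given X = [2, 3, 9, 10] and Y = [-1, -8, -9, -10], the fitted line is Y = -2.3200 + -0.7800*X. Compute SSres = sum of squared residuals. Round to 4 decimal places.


For each point, residual = actual - predicted.
Residuals: [2.8800, -3.3400, 0.3400, 0.1200].
Sum of squared residuals = 19.5800.

19.5800


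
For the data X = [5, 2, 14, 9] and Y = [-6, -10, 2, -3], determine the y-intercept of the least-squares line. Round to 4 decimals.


First find the slope: b1 = 0.9691.
Means: xbar = 7.5000, ybar = -4.2500.
b0 = ybar - b1 * xbar = -4.2500 - 0.9691 * 7.5000 = -11.5185.

-11.5185


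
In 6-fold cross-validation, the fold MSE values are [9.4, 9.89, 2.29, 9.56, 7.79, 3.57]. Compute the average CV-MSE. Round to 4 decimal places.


Total MSE across folds = 42.5000.
CV-MSE = 42.5000/6 = 7.0833.

7.0833


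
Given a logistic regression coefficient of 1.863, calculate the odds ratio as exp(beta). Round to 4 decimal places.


The odds ratio is computed as:
OR = e^(1.863) = 6.4430.

6.4430


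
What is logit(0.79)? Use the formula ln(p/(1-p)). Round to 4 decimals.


The odds are p/(1-p) = 0.79 / 0.21 = 3.7619.
logit(p) = ln(3.7619) = 1.3249.

1.3249


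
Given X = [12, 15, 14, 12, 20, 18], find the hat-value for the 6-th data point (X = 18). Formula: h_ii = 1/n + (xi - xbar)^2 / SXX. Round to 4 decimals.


Mean of X: xbar = 15.1667.
SXX = 52.8333.
For X = 18: h = 1/6 + (18 - 15.1667)^2/52.8333 = 0.3186.

0.3186


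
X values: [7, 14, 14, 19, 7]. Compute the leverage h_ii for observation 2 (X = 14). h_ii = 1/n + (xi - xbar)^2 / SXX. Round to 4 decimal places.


n = 5, xbar = 12.2000.
SXX = sum((xi - xbar)^2) = 106.8000.
h = 1/5 + (14 - 12.2000)^2 / 106.8000 = 0.2303.

0.2303


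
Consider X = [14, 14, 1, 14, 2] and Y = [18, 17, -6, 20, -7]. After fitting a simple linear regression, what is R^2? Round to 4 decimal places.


Fit the OLS line: b0 = -9.4085, b1 = 1.9787.
SSres = 9.1149.
SStot = 745.2000.
R^2 = 1 - 9.1149/745.2000 = 0.9878.

0.9878


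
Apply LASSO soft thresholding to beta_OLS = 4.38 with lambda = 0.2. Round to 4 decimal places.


Absolute value: |4.38| = 4.38.
Compare to lambda = 0.2.
Since |beta| > lambda, coefficient = sign(beta)*(|beta| - lambda) = 4.1800.

4.1800


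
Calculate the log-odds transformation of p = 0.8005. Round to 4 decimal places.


Compute the odds: 0.8005/0.1995 = 4.0125.
Take the natural log: ln(4.0125) = 1.3894.

1.3894


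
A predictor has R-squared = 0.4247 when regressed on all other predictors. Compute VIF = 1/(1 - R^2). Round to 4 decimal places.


VIF = 1 / (1 - 0.4247).
= 1 / 0.5753 = 1.7382.

1.7382


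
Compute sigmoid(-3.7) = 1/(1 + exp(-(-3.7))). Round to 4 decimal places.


exp(3.7000) = 40.4473.
1 + exp(-z) = 41.4473.
sigmoid = 1/41.4473 = 0.0241.

0.0241


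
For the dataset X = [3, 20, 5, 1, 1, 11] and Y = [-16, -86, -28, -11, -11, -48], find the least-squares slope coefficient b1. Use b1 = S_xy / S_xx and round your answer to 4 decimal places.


First compute the means: xbar = 6.8333, ybar = -33.3333.
Then S_xx = sum((xi - xbar)^2) = 276.8333.
S_xy = sum((xi - xbar)(yi - ybar)) = -1091.3333.
b1 = S_xy / S_xx = -1091.3333 / 276.8333 = -3.9422.

-3.9422


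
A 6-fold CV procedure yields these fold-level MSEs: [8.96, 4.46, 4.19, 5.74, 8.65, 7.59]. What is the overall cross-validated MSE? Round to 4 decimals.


Sum of fold MSEs = 39.5900.
Average = 39.5900 / 6 = 6.5983.

6.5983


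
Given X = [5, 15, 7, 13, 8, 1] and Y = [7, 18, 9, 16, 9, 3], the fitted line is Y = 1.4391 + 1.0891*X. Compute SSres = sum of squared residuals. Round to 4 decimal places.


Compute predicted values, then residuals = yi - yhat_i.
Residuals: [0.1154, 0.2244, -0.0628, 0.4026, -1.1519, 0.4718].
SSres = sum(residual^2) = 1.7792.

1.7792


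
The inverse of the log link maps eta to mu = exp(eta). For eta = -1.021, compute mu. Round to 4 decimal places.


mu = exp(eta) = exp(-1.021).
= 0.3602.

0.3602


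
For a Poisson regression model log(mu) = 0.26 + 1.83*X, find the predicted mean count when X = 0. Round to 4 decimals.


Compute eta = 0.26 + 1.83 * 0 = 0.2600.
Apply inverse link: mu = e^0.2600 = 1.2969.

1.2969


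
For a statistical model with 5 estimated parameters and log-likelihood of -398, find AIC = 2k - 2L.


Compute:
2k = 2*5 = 10.
-2*loglik = -2*(-398) = 796.
AIC = 10 + 796 = 806.

806


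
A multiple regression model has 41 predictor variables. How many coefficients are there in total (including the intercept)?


Total coefficients = number of predictors + 1 (for the intercept).
= 41 + 1 = 42.

42


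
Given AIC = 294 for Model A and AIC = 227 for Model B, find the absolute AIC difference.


Compute |294 - 227| = 67.
Model B has the smaller AIC.

67


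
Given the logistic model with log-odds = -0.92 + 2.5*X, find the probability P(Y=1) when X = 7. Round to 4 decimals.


z = -0.92 + 2.5 * 7 = 16.5800.
Sigmoid: P = 1 / (1 + exp(-16.5800)) = 1.0000.

1.0000


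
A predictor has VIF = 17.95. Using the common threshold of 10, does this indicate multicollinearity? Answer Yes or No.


Check: VIF = 17.95 vs threshold = 10.
Since 17.95 >= 10, the answer is Yes.

Yes


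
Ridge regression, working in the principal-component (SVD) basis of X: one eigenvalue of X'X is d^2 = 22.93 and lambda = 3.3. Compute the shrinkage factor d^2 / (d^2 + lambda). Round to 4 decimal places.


Compute the denominator: 22.93 + 3.3 = 26.2300.
Shrinkage factor = 22.93 / 26.2300 = 0.8742.

0.8742


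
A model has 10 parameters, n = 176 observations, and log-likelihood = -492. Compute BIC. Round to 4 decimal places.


Compute k*ln(n) = 10*ln(176) = 10*5.170484 = 51.704840.
Then -2*loglik = 984.
BIC = 51.704840 + 984 = 1035.704840, which rounds to 1035.7048.

1035.7048


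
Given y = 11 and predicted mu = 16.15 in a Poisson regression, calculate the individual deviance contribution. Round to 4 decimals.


Compute y*ln(y/mu) = 11*ln(11/16.15) = 11*-0.384025 = -4.224275.
y - mu = -5.15.
D = 2*(-4.224275 - (-5.15)) = 1.851450, which rounds to 1.8515.

1.8515


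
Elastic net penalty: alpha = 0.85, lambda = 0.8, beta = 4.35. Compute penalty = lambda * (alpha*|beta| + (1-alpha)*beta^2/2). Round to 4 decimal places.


Compute:
L1 = 0.85 * 4.35 = 3.6975.
L2 = 0.15 * 4.35^2 / 2 = 1.4192.
Penalty = 0.8 * (3.6975 + 1.4192) = 4.0934.

4.0934


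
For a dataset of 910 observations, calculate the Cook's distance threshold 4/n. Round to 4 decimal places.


Cook's distance cutoff = 4/n = 4/910.
= 0.0044.

0.0044


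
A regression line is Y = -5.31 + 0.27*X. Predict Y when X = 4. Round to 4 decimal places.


Predicted value:
Y = -5.31 + (0.27)(4) = -5.31 + 1.0800 = -4.2300.

-4.2300


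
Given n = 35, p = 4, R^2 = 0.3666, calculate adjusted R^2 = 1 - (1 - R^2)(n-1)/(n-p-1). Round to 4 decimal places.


Adjusted R^2 = 1 - (1 - R^2) * (n-1)/(n-p-1).
(1 - R^2) = 0.6334.
(n-1)/(n-p-1) = 34/30.
(1 - R^2) * (n-1) = 0.6334 * 34 = 21.5356.
Divide by (n-p-1): 21.5356 / 30 = 0.7179.
Adj R^2 = 1 - 0.7179 = 0.2821.

0.2821


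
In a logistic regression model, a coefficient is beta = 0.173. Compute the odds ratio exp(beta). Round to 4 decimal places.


Odds ratio = exp(beta) = exp(0.173).
= 1.1889.

1.1889


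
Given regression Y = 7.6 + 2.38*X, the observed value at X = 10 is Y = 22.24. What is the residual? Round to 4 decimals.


Predicted = 7.6 + 2.38 * 10 = 31.4000.
Residual = 22.24 - 31.4000 = -9.1600.

-9.1600


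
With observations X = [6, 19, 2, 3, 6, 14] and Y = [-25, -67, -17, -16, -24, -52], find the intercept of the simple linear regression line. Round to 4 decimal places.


Compute b1 = -3.1154 from the OLS formula.
With xbar = 8.3333 and ybar = -33.5000, the intercept is:
b0 = -33.5000 - -3.1154 * 8.3333 = -7.5385.

-7.5385


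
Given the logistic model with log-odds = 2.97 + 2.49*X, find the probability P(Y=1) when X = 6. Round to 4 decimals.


Linear predictor: z = 2.97 + 2.49 * 6 = 17.9100.
P = 1/(1 + exp(-17.9100)) = 1/(1 + 0.0000) = 1.0000.

1.0000


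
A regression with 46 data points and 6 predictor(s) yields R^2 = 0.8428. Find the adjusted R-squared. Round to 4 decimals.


Adjusted R^2 = 1 - (1 - R^2) * (n-1)/(n-p-1).
(1 - R^2) = 0.1572.
(n-1)/(n-p-1) = 45/39.
(1 - R^2) * (n-1) = 0.1572 * 45 = 7.0740.
Divide by (n-p-1): 7.0740 / 39 = 0.1814.
Adj R^2 = 1 - 0.1814 = 0.8186.

0.8186


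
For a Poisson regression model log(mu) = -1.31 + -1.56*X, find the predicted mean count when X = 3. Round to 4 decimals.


Linear predictor: eta = -1.31 + (-1.56)(3) = -5.9900.
Expected count: mu = exp(-5.9900) = 0.0025.

0.0025


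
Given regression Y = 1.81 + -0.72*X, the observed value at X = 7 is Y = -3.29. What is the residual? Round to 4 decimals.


Predicted = 1.81 + -0.72 * 7 = -3.2300.
Residual = -3.29 - -3.2300 = -0.0600.

-0.0600


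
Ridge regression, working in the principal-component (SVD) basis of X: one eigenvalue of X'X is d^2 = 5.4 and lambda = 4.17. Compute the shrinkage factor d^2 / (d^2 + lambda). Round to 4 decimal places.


Denominator = d^2 + lambda = 5.4 + 4.17 = 9.5700.
Shrinkage = 5.4 / 9.5700 = 0.5643.

0.5643


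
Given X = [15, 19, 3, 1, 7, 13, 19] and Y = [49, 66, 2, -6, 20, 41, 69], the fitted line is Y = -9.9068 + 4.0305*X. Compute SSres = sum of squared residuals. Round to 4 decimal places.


Predicted values from Y = -9.9068 + 4.0305*X.
Residuals: [-1.5507, -0.6727, -0.1847, -0.1237, 1.6933, -1.4897, 2.3273].
SSres = 13.4094.

13.4094


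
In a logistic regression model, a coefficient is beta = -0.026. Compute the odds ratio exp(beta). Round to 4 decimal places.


exp(-0.026) = 0.9743.
So the odds ratio is 0.9743.

0.9743
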